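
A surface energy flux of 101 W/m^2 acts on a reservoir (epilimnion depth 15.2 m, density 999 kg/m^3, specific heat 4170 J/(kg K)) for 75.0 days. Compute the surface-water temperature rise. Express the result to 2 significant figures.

10 K

Areal heat capacity C = ρ c_p D = 999 × 4170 × 15.2 = 6.33×10^7 J/(m²·K).
Net heat input Q = F Δt = 101 × (75.0 days × 86400 s/day) = 6.54×10^8 J/m².
ΔT = Q / C = 6.54×10^8 / 6.33×10^7 = 10.3 K.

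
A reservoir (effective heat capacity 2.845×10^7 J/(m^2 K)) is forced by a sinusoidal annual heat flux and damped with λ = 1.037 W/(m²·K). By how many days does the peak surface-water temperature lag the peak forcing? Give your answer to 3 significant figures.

Areal heat capacity C = 2.845×10^7 J/(m^2 K) (given).
ω = 2π / 3.15×10^7 s = 1.99×10^-7 s⁻¹.
Phase lag φ = arctan(Cω/λ) = arctan(5.67/1.037) = 1.39 rad.
Time lag = φ / ω = 1.39 / 1.99×10^-7 = 6.98×10^6 s = 80.7 days.

80.7 days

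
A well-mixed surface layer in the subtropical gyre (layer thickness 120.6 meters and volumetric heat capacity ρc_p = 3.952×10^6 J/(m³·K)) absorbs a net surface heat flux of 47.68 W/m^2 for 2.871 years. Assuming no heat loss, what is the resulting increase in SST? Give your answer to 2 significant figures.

9.1 K

Areal heat capacity C = ρc_p × D = 3.952×10^6 × 120.6 = 4.77×10^8 J m⁻² K⁻¹.
Net heat input Q = F Δt = 47.68 × (2.871 years × 3.156×10^7 s/year) = 4.32×10^9 J/m².
ΔT = Q / C = 4.32×10^9 / 4.77×10^8 = 9.06 K.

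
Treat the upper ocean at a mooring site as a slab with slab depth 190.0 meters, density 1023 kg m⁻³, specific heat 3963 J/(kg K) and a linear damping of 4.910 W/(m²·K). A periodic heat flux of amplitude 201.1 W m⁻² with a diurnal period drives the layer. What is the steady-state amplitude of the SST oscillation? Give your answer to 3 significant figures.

0.00359 K

Areal heat capacity C = ρ c_p D = 1023 × 3963 × 190.0 = 7.70×10^8 J m⁻² K⁻¹.
Angular frequency ω = 2π / T = 2π / 86400 s = 7.27×10^-5 s⁻¹.
√((Cω)² + λ²) = √((56000)² + 4.910²) = 56000 W/(m²·K).
Amplitude A = F₀ / √((Cω)²+λ²) = 201.1 / 56000 = 0.00359 K.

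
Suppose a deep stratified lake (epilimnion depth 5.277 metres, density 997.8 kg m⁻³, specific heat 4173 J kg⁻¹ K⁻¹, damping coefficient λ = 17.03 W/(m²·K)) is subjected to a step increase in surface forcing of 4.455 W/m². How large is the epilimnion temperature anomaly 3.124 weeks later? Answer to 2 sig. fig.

Areal heat capacity C = ρ c_p D = 997.8 × 4173 × 5.277 = 2.20×10^7 J/(m²·K).
τ = C / λ = 2.20×10^7 / 17.03 = 1.29×10^6 s.
Equilibrium anomaly ΔT_eq = F / λ = 4.455 / 17.03 = 0.262 K.
t = 3.124 weeks = 1.89×10^6 s, so t/τ = 1.46.
ΔT(t) = ΔT_eq (1 − e^(−t/τ)) = 0.262 × (1 − e^−1.46) = 0.201 K.

0.20 K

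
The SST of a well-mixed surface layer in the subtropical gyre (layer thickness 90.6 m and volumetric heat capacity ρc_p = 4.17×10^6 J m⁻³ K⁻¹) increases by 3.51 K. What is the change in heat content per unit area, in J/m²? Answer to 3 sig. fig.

1.33×10^9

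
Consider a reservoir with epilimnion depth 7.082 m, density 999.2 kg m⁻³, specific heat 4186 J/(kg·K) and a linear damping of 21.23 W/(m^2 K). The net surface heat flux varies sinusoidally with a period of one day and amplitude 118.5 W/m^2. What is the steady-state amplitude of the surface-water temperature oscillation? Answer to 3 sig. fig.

0.0550 K

Areal heat capacity C = ρ c_p D = 999.2 × 4186 × 7.082 = 2.96×10^7 J/(m²·K).
Angular frequency ω = 2π / T = 2π / 86400 s = 7.27×10^-5 s⁻¹.
√((Cω)² + λ²) = √((2150)² + 21.23²) = 2150 W/(m²·K).
Amplitude A = F₀ / √((Cω)²+λ²) = 118.5 / 2150 = 0.0550 K.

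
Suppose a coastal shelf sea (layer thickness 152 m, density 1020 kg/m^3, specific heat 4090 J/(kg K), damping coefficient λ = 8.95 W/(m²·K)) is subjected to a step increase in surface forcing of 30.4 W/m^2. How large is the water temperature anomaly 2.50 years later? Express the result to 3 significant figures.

2.28 K

Areal heat capacity C = ρ c_p D = 1020 × 4090 × 152 = 6.34×10^8 J/(m^2 K).
τ = C / λ = 6.34×10^8 / 8.95 = 7.09×10^7 s.
Equilibrium anomaly ΔT_eq = F / λ = 30.4 / 8.95 = 3.40 K.
t = 2.50 years = 7.89×10^7 s, so t/τ = 1.11.
ΔT(t) = ΔT_eq (1 − e^(−t/τ)) = 3.40 × (1 − e^−1.11) = 2.28 K.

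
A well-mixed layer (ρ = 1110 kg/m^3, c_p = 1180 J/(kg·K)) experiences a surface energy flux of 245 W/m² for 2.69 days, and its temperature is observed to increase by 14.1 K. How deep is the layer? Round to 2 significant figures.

3.1 m

Heat input Q = F Δt = 245 × 2.32×10^5 s = 5.69×10^7 J/m².
Required areal heat capacity C = Q / ΔT = 4.04×10^6 J/(m²·K).
Depth D = C / (ρ c_p) = 4.04×10^6 / (1110 × 1180) = 3.08 m.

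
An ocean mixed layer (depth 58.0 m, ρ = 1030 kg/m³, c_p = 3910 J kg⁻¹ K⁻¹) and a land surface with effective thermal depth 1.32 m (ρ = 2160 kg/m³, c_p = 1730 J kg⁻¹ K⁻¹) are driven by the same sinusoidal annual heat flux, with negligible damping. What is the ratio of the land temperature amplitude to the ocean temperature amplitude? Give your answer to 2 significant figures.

C_ocean = 1030 × 3910 × 58.0 = 2.34×10^8 J/(m²·K).
C_land = 2160 × 1730 × 1.32 = 4.93×10^6 J/(m²·K).
Undamped amplitude ∝ 1/C, so A_land/A_ocean = C_ocean/C_land = 47.4.

47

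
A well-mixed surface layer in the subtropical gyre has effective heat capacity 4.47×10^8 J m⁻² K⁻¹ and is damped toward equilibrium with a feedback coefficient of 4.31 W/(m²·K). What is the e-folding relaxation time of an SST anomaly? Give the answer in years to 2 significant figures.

Areal heat capacity C = 4.47×10^8 J m⁻² K⁻¹ (given).
Relaxation time τ = C / λ = 4.47×10^8 / 4.31 = 1.04×10^8 s.
In years: 1.04×10^8 s / (3.156×10^7 s/year) = 3.29 years.

3.3 years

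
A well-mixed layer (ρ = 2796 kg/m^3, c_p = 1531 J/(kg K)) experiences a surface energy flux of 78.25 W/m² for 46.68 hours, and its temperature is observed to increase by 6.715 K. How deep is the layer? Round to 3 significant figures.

Heat input Q = F Δt = 78.25 × 1.68×10^5 s = 1.31×10^7 J/m².
Required areal heat capacity C = Q / ΔT = 1.96×10^6 J/(m²·K).
Depth D = C / (ρ c_p) = 1.96×10^6 / (2796 × 1531) = 0.457 m.

0.457 m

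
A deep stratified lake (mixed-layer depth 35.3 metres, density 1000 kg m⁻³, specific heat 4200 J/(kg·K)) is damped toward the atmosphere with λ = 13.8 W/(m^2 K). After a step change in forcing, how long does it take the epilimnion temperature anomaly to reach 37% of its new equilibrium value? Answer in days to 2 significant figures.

57 days

Areal heat capacity C = ρ c_p D = 1000 × 4200 × 35.3 = 1.48×10^8 J/(m²·K).
τ = C / λ = 1.48×10^8 / 13.8 = 1.07×10^7 s.
Fraction reached: 1 − e^(−t/τ) = 0.37 ⇒ t = −τ ln(1 − 0.37) = τ × 0.462.
t = 4.96×10^6 s = 57.5 days.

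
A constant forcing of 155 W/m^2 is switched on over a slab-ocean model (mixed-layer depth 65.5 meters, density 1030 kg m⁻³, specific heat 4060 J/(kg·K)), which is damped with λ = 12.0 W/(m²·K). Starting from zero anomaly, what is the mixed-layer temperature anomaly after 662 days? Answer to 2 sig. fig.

12 K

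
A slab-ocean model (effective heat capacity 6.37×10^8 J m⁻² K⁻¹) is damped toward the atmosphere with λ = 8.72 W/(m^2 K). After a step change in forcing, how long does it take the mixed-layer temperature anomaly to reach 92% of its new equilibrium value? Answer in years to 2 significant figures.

Areal heat capacity C = 6.37×10^8 J m⁻² K⁻¹ (given).
τ = C / λ = 6.37×10^8 / 8.72 = 7.31×10^7 s.
Fraction reached: 1 − e^(−t/τ) = 0.92 ⇒ t = −τ ln(1 − 0.92) = τ × 2.53.
t = 1.85×10^8 s = 5.85 years.

5.8 years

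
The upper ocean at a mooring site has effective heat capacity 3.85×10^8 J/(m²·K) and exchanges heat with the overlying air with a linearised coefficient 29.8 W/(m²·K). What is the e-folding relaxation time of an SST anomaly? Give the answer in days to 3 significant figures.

150 days

Areal heat capacity C = 3.85×10^8 J/(m²·K) (given).
Relaxation time τ = C / λ = 3.85×10^8 / 29.8 = 1.29×10^7 s.
In days: 1.29×10^7 s / (86400 s/day) = 150 days.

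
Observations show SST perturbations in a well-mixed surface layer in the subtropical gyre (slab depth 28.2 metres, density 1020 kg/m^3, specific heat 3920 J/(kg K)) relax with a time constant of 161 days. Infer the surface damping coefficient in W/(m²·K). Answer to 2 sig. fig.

8.1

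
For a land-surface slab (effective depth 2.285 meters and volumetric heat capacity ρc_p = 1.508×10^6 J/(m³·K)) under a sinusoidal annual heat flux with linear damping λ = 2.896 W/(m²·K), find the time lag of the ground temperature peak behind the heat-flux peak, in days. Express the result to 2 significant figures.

14 days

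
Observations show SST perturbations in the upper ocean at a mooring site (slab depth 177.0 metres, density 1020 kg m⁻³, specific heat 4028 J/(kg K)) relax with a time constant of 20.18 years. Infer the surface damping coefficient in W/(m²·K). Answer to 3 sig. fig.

1.14

Areal heat capacity C = ρ c_p D = 1020 × 4028 × 177.0 = 7.27×10^8 J/(m²·K).
τ = 20.18 years = 6.37×10^8 s.
λ = C / τ = 7.27×10^8 / 6.37×10^8 = 1.14 W/(m²·K).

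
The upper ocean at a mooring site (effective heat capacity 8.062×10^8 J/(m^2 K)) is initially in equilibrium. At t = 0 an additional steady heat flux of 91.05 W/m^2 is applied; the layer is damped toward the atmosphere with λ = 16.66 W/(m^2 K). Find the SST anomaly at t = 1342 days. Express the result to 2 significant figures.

Areal heat capacity C = 8.062×10^8 J/(m^2 K) (given).
τ = C / λ = 8.06×10^8 / 16.66 = 4.84×10^7 s.
Equilibrium anomaly ΔT_eq = F / λ = 91.05 / 16.66 = 5.47 K.
t = 1342 days = 1.16×10^8 s, so t/τ = 2.40.
ΔT(t) = ΔT_eq (1 − e^(−t/τ)) = 5.47 × (1 − e^−2.40) = 4.97 K.

5.0 K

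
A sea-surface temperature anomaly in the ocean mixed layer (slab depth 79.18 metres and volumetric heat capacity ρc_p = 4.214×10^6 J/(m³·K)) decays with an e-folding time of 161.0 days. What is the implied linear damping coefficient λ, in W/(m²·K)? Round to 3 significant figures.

24.0

Areal heat capacity C = ρc_p × D = 4.214×10^6 × 79.18 = 3.34×10^8 J m⁻² K⁻¹.
τ = 161.0 days = 1.39×10^7 s.
λ = C / τ = 3.34×10^8 / 1.39×10^7 = 24.0 W/(m²·K).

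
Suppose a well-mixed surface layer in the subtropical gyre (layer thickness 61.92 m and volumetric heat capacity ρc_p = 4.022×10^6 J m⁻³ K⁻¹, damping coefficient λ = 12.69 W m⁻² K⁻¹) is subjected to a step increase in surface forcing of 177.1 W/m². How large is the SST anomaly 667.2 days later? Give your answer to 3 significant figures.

13.2 K

Areal heat capacity C = ρc_p × D = 4.022×10^6 × 61.92 = 2.49×10^8 J m⁻² K⁻¹.
τ = C / λ = 2.49×10^8 / 12.69 = 1.96×10^7 s.
Equilibrium anomaly ΔT_eq = F / λ = 177.1 / 12.69 = 14.0 K.
t = 667.2 days = 5.76×10^7 s, so t/τ = 2.94.
ΔT(t) = ΔT_eq (1 − e^(−t/τ)) = 14.0 × (1 − e^−2.94) = 13.2 K.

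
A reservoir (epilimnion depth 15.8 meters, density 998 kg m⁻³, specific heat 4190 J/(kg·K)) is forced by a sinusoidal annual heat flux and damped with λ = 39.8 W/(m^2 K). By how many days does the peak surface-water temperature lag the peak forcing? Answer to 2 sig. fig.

19 days

Areal heat capacity C = ρ c_p D = 998 × 4190 × 15.8 = 6.61×10^7 J/(m^2 K).
ω = 2π / 3.15×10^7 s = 1.99×10^-7 s⁻¹.
Phase lag φ = arctan(Cω/λ) = arctan(13.2/39.8) = 0.319 rad.
Time lag = φ / ω = 0.319 / 1.99×10^-7 = 1.60×10^6 s = 18.6 days.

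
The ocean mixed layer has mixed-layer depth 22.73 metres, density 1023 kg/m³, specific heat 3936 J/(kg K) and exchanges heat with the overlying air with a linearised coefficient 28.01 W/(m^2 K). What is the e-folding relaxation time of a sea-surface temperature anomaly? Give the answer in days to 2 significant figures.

Areal heat capacity C = ρ c_p D = 1023 × 3936 × 22.73 = 9.15×10^7 J m⁻² K⁻¹.
Relaxation time τ = C / λ = 9.15×10^7 / 28.01 = 3.27×10^6 s.
In days: 3.27×10^6 s / (86400 s/day) = 37.8 days.

38 days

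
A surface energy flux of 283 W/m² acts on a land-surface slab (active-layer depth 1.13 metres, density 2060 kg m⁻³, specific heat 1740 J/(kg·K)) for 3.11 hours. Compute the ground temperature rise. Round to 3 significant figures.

Areal heat capacity C = ρ c_p D = 2060 × 1740 × 1.13 = 4.05×10^6 J/(m²·K).
Net heat input Q = F Δt = 283 × (3.11 hours × 3600 s/hour) = 3.17×10^6 J/m².
ΔT = Q / C = 3.17×10^6 / 4.05×10^6 = 0.782 K.

0.782 K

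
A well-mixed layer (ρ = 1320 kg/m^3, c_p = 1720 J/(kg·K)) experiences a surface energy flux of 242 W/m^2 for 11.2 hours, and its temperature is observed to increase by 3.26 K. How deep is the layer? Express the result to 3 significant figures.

Heat input Q = F Δt = 242 × 40300 s = 9.76×10^6 J/m².
Required areal heat capacity C = Q / ΔT = 2.99×10^6 J/(m²·K).
Depth D = C / (ρ c_p) = 2.99×10^6 / (1320 × 1720) = 1.32 m.

1.32 m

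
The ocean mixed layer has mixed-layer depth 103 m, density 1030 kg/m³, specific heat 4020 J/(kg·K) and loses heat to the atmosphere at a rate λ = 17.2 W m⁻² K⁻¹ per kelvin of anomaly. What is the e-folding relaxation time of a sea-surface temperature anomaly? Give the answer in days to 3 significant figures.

Areal heat capacity C = ρ c_p D = 1030 × 4020 × 103 = 4.26×10^8 J/(m²·K).
Relaxation time τ = C / λ = 4.26×10^8 / 17.2 = 2.48×10^7 s.
In days: 2.48×10^7 s / (86400 s/day) = 287 days.

287 days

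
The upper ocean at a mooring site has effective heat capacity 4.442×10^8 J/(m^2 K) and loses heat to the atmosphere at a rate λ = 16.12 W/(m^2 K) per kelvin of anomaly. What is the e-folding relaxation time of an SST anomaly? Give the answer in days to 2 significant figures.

320 days

Areal heat capacity C = 4.442×10^8 J/(m^2 K) (given).
Relaxation time τ = C / λ = 4.44×10^8 / 16.12 = 2.76×10^7 s.
In days: 2.76×10^7 s / (86400 s/day) = 319 days.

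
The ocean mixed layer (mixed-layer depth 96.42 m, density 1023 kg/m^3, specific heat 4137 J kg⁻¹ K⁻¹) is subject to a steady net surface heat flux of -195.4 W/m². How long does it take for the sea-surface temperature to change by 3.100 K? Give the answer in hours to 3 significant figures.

1800 hours

Areal heat capacity C = ρ c_p D = 1023 × 4137 × 96.42 = 4.08×10^8 J/(m^2 K).
Time required: Δt = C ΔT / F = 4.08×10^8 × -3.100 / -195.4 = 6.47×10^6 s.
In hours: 6.47×10^6 s / (3600 s/hour) = 1800 hours.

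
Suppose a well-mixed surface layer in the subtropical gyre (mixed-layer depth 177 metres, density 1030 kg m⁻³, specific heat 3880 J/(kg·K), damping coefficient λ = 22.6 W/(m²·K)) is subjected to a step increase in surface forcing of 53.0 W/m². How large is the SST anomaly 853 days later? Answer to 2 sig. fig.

Areal heat capacity C = ρ c_p D = 1030 × 3880 × 177 = 7.07×10^8 J/(m^2 K).
τ = C / λ = 7.07×10^8 / 22.6 = 3.13×10^7 s.
Equilibrium anomaly ΔT_eq = F / λ = 53.0 / 22.6 = 2.35 K.
t = 853 days = 7.37×10^7 s, so t/τ = 2.35.
ΔT(t) = ΔT_eq (1 − e^(−t/τ)) = 2.35 × (1 − e^−2.35) = 2.12 K.

2.1 K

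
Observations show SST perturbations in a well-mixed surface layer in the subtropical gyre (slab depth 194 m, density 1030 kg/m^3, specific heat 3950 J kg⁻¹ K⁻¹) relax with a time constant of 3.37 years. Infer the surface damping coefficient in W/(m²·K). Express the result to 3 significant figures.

Areal heat capacity C = ρ c_p D = 1030 × 3950 × 194 = 7.89×10^8 J m⁻² K⁻¹.
τ = 3.37 years = 1.06×10^8 s.
λ = C / τ = 7.89×10^8 / 1.06×10^8 = 7.42 W/(m²·K).

7.42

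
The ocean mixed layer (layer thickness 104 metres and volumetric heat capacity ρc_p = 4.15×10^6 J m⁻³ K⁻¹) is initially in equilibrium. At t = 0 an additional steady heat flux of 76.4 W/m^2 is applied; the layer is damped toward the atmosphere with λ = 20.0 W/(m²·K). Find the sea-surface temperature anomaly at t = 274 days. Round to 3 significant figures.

2.54 K

Areal heat capacity C = ρc_p × D = 4.15×10^6 × 104 = 4.32×10^8 J/(m²·K).
τ = C / λ = 4.32×10^8 / 20.0 = 2.16×10^7 s.
Equilibrium anomaly ΔT_eq = F / λ = 76.4 / 20.0 = 3.82 K.
t = 274 days = 2.37×10^7 s, so t/τ = 1.10.
ΔT(t) = ΔT_eq (1 − e^(−t/τ)) = 3.82 × (1 − e^−1.10) = 2.54 K.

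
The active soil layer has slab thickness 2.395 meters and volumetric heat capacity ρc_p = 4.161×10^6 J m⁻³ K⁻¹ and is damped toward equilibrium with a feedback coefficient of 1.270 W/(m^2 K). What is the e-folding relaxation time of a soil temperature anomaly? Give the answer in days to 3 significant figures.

90.8 days

Areal heat capacity C = ρc_p × D = 4.161×10^6 × 2.395 = 9.97×10^6 J/(m^2 K).
Relaxation time τ = C / λ = 9.97×10^6 / 1.270 = 7.85×10^6 s.
In days: 7.85×10^6 s / (86400 s/day) = 90.8 days.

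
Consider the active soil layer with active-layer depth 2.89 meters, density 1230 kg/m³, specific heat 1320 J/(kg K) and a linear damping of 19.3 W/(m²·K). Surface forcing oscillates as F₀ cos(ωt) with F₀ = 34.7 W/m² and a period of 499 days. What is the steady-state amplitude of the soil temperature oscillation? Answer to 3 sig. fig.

Areal heat capacity C = ρ c_p D = 1230 × 1320 × 2.89 = 4.69×10^6 J m⁻² K⁻¹.
Angular frequency ω = 2π / T = 2π / 4.31×10^7 s = 1.46×10^-7 s⁻¹.
√((Cω)² + λ²) = √((0.684)² + 19.3²) = 19.3 W/(m²·K).
Amplitude A = F₀ / √((Cω)²+λ²) = 34.7 / 19.3 = 1.80 K.

1.80 K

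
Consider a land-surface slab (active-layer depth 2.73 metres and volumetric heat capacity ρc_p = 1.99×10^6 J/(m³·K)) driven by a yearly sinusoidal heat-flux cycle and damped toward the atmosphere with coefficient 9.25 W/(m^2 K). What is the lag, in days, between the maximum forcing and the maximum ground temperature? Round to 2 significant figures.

6.8 days

Areal heat capacity C = ρc_p × D = 1.99×10^6 × 2.73 = 5.43×10^6 J m⁻² K⁻¹.
ω = 2π / 3.15×10^7 s = 1.99×10^-7 s⁻¹.
Phase lag φ = arctan(Cω/λ) = arctan(1.08/9.25) = 0.116 rad.
Time lag = φ / ω = 0.116 / 1.99×10^-7 = 5.85×10^5 s = 6.77 days.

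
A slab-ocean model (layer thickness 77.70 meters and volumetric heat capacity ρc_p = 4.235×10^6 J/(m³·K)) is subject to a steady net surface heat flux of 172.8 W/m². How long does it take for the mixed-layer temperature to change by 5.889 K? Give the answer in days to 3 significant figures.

Areal heat capacity C = ρc_p × D = 4.235×10^6 × 77.70 = 3.29×10^8 J/(m²·K).
Time required: Δt = C ΔT / F = 3.29×10^8 × 5.889 / 172.8 = 1.12×10^7 s.
In days: 1.12×10^7 s / (86400 s/day) = 130 days.

130 days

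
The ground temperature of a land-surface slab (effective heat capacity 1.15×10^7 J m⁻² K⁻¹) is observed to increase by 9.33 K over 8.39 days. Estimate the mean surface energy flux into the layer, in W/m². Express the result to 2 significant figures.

Areal heat capacity C = 1.15×10^7 J m⁻² K⁻¹ (given).
Required heat per unit area: Q = C ΔT = 1.15×10^7 × 9.33 = 1.07×10^8 J/m².
Flux F = Q / Δt = 1.07×10^8 / 7.25×10^5 s = 148 W/m².

150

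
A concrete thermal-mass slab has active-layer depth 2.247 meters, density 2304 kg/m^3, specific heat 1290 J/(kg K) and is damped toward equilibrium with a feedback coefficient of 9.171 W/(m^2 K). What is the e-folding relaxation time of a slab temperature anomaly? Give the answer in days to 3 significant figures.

Areal heat capacity C = ρ c_p D = 2304 × 1290 × 2.247 = 6.68×10^6 J/(m²·K).
Relaxation time τ = C / λ = 6.68×10^6 / 9.171 = 7.28×10^5 s.
In days: 7.28×10^5 s / (86400 s/day) = 8.43 days.

8.43 days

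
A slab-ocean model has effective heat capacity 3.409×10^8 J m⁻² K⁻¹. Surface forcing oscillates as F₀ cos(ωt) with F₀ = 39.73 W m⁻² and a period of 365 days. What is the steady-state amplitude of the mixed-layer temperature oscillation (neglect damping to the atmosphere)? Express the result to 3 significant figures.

Areal heat capacity C = 3.409×10^8 J m⁻² K⁻¹ (given).
Angular frequency ω = 2π / T = 2π / 3.15×10^7 s = 1.99×10^-7 s⁻¹.
Cω = 3.41×10^8 × 1.99×10^-7 = 67.9 W/(m²·K).
Amplitude A = F₀ / (Cω) = 39.73 / 67.9 = 0.585 K.

0.585 K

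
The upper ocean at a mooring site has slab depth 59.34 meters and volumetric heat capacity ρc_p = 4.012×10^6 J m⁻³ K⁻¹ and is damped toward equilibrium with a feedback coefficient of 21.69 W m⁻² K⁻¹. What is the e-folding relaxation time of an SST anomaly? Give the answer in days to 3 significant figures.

127 days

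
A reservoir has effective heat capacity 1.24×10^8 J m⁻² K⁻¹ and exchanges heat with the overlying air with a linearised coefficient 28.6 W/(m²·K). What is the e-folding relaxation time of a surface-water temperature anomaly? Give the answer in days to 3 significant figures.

50.2 days

Areal heat capacity C = 1.24×10^8 J m⁻² K⁻¹ (given).
Relaxation time τ = C / λ = 1.24×10^8 / 28.6 = 4.34×10^6 s.
In days: 4.34×10^6 s / (86400 s/day) = 50.2 days.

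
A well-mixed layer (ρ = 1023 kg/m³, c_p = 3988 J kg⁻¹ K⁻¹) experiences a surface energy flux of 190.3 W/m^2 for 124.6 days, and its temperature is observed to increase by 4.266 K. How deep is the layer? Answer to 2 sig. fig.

120 m

Heat input Q = F Δt = 190.3 × 1.08×10^7 s = 2.05×10^9 J/m².
Required areal heat capacity C = Q / ΔT = 4.80×10^8 J/(m²·K).
Depth D = C / (ρ c_p) = 4.80×10^8 / (1023 × 3988) = 118 m.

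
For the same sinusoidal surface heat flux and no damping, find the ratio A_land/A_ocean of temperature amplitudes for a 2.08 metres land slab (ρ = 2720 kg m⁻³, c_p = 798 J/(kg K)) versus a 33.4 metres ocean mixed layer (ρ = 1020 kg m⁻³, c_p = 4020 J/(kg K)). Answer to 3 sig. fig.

30.3

C_ocean = 1020 × 4020 × 33.4 = 1.37×10^8 J/(m²·K).
C_land = 2720 × 798 × 2.08 = 4.51×10^6 J/(m²·K).
Undamped amplitude ∝ 1/C, so A_land/A_ocean = C_ocean/C_land = 30.3.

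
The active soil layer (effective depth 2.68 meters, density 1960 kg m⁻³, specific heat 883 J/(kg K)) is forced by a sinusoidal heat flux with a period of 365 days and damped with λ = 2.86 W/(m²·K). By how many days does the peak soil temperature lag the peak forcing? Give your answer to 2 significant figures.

18 days

Areal heat capacity C = ρ c_p D = 1960 × 883 × 2.68 = 4.64×10^6 J m⁻² K⁻¹.
ω = 2π / 3.15×10^7 s = 1.99×10^-7 s⁻¹.
Phase lag φ = arctan(Cω/λ) = arctan(0.924/2.86) = 0.313 rad.
Time lag = φ / ω = 0.313 / 1.99×10^-7 = 1.57×10^6 s = 18.2 days.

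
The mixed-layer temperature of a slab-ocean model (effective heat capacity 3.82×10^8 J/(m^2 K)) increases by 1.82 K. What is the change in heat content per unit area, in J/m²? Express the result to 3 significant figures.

6.95×10^8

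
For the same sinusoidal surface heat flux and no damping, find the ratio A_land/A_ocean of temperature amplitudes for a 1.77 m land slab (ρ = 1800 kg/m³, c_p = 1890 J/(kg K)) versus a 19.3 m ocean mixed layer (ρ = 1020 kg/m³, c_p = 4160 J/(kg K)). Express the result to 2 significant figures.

C_ocean = 1020 × 4160 × 19.3 = 8.19×10^7 J/(m²·K).
C_land = 1800 × 1890 × 1.77 = 6.02×10^6 J/(m²·K).
Undamped amplitude ∝ 1/C, so A_land/A_ocean = C_ocean/C_land = 13.6.

14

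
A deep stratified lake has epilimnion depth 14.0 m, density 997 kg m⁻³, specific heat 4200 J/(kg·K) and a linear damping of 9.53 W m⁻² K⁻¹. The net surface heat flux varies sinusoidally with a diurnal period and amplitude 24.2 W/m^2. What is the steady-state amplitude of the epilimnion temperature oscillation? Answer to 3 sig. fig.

0.00568 K

Areal heat capacity C = ρ c_p D = 997 × 4200 × 14.0 = 5.86×10^7 J/(m²·K).
Angular frequency ω = 2π / T = 2π / 86400 s = 7.27×10^-5 s⁻¹.
√((Cω)² + λ²) = √((4260)² + 9.53²) = 4260 W/(m²·K).
Amplitude A = F₀ / √((Cω)²+λ²) = 24.2 / 4260 = 0.00568 K.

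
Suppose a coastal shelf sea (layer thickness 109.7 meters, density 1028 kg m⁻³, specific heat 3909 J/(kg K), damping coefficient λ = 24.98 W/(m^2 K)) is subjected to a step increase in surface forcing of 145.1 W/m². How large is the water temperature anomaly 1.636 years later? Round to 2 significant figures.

Areal heat capacity C = ρ c_p D = 1028 × 3909 × 109.7 = 4.41×10^8 J/(m^2 K).
τ = C / λ = 4.41×10^8 / 24.98 = 1.76×10^7 s.
Equilibrium anomaly ΔT_eq = F / λ = 145.1 / 24.98 = 5.81 K.
t = 1.636 years = 5.16×10^7 s, so t/τ = 2.93.
ΔT(t) = ΔT_eq (1 − e^(−t/τ)) = 5.81 × (1 − e^−2.93) = 5.50 K.

5.5 K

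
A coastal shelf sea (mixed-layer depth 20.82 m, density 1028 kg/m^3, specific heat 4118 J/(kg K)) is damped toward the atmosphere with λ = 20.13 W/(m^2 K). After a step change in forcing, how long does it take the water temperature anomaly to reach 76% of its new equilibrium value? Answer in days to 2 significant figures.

72 days

Areal heat capacity C = ρ c_p D = 1028 × 4118 × 20.82 = 8.81×10^7 J/(m^2 K).
τ = C / λ = 8.81×10^7 / 20.13 = 4.38×10^6 s.
Fraction reached: 1 − e^(−t/τ) = 0.76 ⇒ t = −τ ln(1 − 0.76) = τ × 1.43.
t = 6.25×10^6 s = 72.3 days.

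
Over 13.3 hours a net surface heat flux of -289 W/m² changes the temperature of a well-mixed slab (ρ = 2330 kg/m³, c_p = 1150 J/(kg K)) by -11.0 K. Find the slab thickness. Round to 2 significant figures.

0.47 m

Heat input Q = F Δt = -289 × 47900 s = -1.38×10^7 J/m².
Required areal heat capacity C = Q / ΔT = 1.26×10^6 J/(m²·K).
Depth D = C / (ρ c_p) = 1.26×10^6 / (2330 × 1150) = 0.469 m.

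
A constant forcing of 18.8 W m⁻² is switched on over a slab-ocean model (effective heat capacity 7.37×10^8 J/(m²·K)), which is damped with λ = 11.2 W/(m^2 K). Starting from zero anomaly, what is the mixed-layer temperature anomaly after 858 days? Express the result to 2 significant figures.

1.1 K

Areal heat capacity C = 7.37×10^8 J/(m²·K) (given).
τ = C / λ = 7.37×10^8 / 11.2 = 6.58×10^7 s.
Equilibrium anomaly ΔT_eq = F / λ = 18.8 / 11.2 = 1.68 K.
t = 858 days = 7.41×10^7 s, so t/τ = 1.13.
ΔT(t) = ΔT_eq (1 − e^(−t/τ)) = 1.68 × (1 − e^−1.13) = 1.13 K.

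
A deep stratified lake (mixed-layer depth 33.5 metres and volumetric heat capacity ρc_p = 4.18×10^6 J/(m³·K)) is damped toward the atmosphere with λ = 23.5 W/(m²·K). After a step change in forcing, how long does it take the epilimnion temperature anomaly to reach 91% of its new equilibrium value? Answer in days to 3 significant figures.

166 days

Areal heat capacity C = ρc_p × D = 4.18×10^6 × 33.5 = 1.40×10^8 J/(m²·K).
τ = C / λ = 1.40×10^8 / 23.5 = 5.96×10^6 s.
Fraction reached: 1 − e^(−t/τ) = 0.91 ⇒ t = −τ ln(1 − 0.91) = τ × 2.41.
t = 1.43×10^7 s = 166 days.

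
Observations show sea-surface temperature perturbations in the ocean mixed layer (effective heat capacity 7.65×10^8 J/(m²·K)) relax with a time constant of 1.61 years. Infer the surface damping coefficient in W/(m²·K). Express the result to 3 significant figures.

Areal heat capacity C = 7.65×10^8 J/(m²·K) (given).
τ = 1.61 years = 5.08×10^7 s.
λ = C / τ = 7.65×10^8 / 5.08×10^7 = 15.1 W/(m²·K).

15.1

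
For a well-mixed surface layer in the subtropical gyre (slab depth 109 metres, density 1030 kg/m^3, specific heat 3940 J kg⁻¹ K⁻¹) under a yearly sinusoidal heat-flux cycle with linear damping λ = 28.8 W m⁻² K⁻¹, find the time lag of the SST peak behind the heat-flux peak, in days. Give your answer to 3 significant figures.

72.9 days

Areal heat capacity C = ρ c_p D = 1030 × 3940 × 109 = 4.42×10^8 J m⁻² K⁻¹.
ω = 2π / 3.15×10^7 s = 1.99×10^-7 s⁻¹.
Phase lag φ = arctan(Cω/λ) = arctan(88.1/28.8) = 1.25 rad.
Time lag = φ / ω = 1.25 / 1.99×10^-7 = 6.30×10^6 s = 72.9 days.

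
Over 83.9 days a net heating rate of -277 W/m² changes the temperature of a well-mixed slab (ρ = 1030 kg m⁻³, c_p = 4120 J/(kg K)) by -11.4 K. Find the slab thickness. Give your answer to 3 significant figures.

41.5 m

Heat input Q = F Δt = -277 × 7.25×10^6 s = -2.01×10^9 J/m².
Required areal heat capacity C = Q / ΔT = 1.76×10^8 J/(m²·K).
Depth D = C / (ρ c_p) = 1.76×10^8 / (1030 × 4120) = 41.5 m.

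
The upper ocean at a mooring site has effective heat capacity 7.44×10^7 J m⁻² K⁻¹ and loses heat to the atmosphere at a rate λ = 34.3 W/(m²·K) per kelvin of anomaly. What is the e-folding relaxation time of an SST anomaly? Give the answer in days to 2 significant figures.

Areal heat capacity C = 7.44×10^7 J m⁻² K⁻¹ (given).
Relaxation time τ = C / λ = 7.44×10^7 / 34.3 = 2.17×10^6 s.
In days: 2.17×10^6 s / (86400 s/day) = 25.1 days.

25 days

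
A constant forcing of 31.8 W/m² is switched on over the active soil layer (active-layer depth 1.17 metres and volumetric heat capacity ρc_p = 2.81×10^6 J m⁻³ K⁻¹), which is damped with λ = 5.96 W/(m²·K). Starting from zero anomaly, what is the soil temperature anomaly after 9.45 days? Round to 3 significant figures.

4.12 K

Areal heat capacity C = ρc_p × D = 2.81×10^6 × 1.17 = 3.29×10^6 J/(m²·K).
τ = C / λ = 3.29×10^6 / 5.96 = 5.52×10^5 s.
Equilibrium anomaly ΔT_eq = F / λ = 31.8 / 5.96 = 5.34 K.
t = 9.45 days = 8.16×10^5 s, so t/τ = 1.48.
ΔT(t) = ΔT_eq (1 − e^(−t/τ)) = 5.34 × (1 − e^−1.48) = 4.12 K.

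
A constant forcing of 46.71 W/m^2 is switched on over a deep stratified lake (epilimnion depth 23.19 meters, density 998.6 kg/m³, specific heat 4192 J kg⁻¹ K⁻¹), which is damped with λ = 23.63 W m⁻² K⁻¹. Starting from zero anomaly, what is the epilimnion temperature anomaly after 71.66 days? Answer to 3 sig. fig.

1.54 K

Areal heat capacity C = ρ c_p D = 998.6 × 4192 × 23.19 = 9.71×10^7 J m⁻² K⁻¹.
τ = C / λ = 9.71×10^7 / 23.63 = 4.11×10^6 s.
Equilibrium anomaly ΔT_eq = F / λ = 46.71 / 23.63 = 1.98 K.
t = 71.66 days = 6.19×10^6 s, so t/τ = 1.51.
ΔT(t) = ΔT_eq (1 − e^(−t/τ)) = 1.98 × (1 − e^−1.51) = 1.54 K.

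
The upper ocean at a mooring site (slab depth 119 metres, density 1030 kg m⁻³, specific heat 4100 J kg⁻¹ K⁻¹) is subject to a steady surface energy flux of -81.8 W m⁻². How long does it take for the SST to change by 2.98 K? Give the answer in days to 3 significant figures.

Areal heat capacity C = ρ c_p D = 1030 × 4100 × 119 = 5.03×10^8 J m⁻² K⁻¹.
Time required: Δt = C ΔT / F = 5.03×10^8 × -2.98 / -81.8 = 1.83×10^7 s.
In days: 1.83×10^7 s / (86400 s/day) = 212 days.

212 days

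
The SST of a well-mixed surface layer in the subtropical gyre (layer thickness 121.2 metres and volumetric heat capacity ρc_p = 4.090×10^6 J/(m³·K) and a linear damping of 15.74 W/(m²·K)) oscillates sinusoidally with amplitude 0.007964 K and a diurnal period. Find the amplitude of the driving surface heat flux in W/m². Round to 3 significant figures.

287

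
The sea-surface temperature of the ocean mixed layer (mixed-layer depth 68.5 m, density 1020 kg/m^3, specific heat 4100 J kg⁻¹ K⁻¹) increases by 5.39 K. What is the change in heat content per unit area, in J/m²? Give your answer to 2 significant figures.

Areal heat capacity C = ρ c_p D = 1020 × 4100 × 68.5 = 2.86×10^8 J/(m²·K).
ΔQ = C ΔT = 2.86×10^8 × 5.39 = 1.54×10^9 J/m².

1.5×10^9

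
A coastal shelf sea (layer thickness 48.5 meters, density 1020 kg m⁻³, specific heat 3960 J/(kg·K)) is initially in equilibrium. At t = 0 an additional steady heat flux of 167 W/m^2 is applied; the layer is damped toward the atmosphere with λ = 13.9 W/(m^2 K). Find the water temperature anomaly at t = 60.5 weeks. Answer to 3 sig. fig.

11.1 K

Areal heat capacity C = ρ c_p D = 1020 × 3960 × 48.5 = 1.96×10^8 J/(m^2 K).
τ = C / λ = 1.96×10^8 / 13.9 = 1.41×10^7 s.
Equilibrium anomaly ΔT_eq = F / λ = 167 / 13.9 = 12.0 K.
t = 60.5 weeks = 3.66×10^7 s, so t/τ = 2.60.
ΔT(t) = ΔT_eq (1 − e^(−t/τ)) = 12.0 × (1 − e^−2.60) = 11.1 K.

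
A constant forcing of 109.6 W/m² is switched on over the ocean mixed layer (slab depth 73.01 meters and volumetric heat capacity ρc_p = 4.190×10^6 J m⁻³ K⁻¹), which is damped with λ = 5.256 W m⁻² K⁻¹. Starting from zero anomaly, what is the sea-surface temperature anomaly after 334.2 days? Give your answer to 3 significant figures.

Areal heat capacity C = ρc_p × D = 4.190×10^6 × 73.01 = 3.06×10^8 J/(m^2 K).
τ = C / λ = 3.06×10^8 / 5.256 = 5.82×10^7 s.
Equilibrium anomaly ΔT_eq = F / λ = 109.6 / 5.256 = 20.9 K.
t = 334.2 days = 2.89×10^7 s, so t/τ = 0.496.
ΔT(t) = ΔT_eq (1 − e^(−t/τ)) = 20.9 × (1 − e^−0.496) = 8.16 K.

8.16 K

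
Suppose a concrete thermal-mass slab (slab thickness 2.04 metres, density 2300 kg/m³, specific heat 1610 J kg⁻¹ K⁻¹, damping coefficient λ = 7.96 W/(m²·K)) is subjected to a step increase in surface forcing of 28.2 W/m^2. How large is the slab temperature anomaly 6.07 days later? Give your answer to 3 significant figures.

Areal heat capacity C = ρ c_p D = 2300 × 1610 × 2.04 = 7.55×10^6 J/(m²·K).
τ = C / λ = 7.55×10^6 / 7.96 = 9.49×10^5 s.
Equilibrium anomaly ΔT_eq = F / λ = 28.2 / 7.96 = 3.54 K.
t = 6.07 days = 5.24×10^5 s, so t/τ = 0.553.
ΔT(t) = ΔT_eq (1 − e^(−t/τ)) = 3.54 × (1 − e^−0.553) = 1.50 K.

1.50 K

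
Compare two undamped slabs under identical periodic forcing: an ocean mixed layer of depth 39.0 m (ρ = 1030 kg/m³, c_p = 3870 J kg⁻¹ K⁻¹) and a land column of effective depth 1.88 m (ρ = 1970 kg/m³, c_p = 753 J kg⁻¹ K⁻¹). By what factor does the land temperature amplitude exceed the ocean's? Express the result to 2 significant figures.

C_ocean = 1030 × 3870 × 39.0 = 1.55×10^8 J/(m²·K).
C_land = 1970 × 753 × 1.88 = 2.79×10^6 J/(m²·K).
Undamped amplitude ∝ 1/C, so A_land/A_ocean = C_ocean/C_land = 55.7.

56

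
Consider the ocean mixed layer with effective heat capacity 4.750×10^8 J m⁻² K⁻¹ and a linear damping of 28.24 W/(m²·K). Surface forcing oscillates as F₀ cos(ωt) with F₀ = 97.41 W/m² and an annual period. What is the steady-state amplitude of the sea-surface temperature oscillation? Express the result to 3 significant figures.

0.986 K

Areal heat capacity C = 4.750×10^8 J m⁻² K⁻¹ (given).
Angular frequency ω = 2π / T = 2π / 3.15×10^7 s = 1.99×10^-7 s⁻¹.
√((Cω)² + λ²) = √((94.6)² + 28.24²) = 98.8 W/(m²·K).
Amplitude A = F₀ / √((Cω)²+λ²) = 97.41 / 98.8 = 0.986 K.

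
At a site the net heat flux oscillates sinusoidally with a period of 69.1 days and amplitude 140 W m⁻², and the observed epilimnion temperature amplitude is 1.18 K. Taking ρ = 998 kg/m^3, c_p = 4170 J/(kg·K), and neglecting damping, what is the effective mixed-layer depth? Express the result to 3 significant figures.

ω = 2π / 5.97×10^6 s = 1.05×10^-6 s⁻¹.
Required C = F₀ / (A ω) = 140 / (1.18 × 1.05×10^-6) = 1.13×10^8 J/(m²·K).
D = C / (ρ c_p) = 1.13×10^8 / (998 × 4170) = 27.1 m.

27.1 m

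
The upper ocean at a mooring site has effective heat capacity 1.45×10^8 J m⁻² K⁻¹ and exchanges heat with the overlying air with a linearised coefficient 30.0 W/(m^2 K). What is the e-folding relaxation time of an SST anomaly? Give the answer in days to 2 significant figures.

56 days

Areal heat capacity C = 1.45×10^8 J m⁻² K⁻¹ (given).
Relaxation time τ = C / λ = 1.45×10^8 / 30.0 = 4.83×10^6 s.
In days: 4.83×10^6 s / (86400 s/day) = 55.9 days.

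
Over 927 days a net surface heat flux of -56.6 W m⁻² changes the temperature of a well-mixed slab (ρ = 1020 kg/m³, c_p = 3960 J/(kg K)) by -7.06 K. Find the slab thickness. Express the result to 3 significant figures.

Heat input Q = F Δt = -56.6 × 8.01×10^7 s = -4.53×10^9 J/m².
Required areal heat capacity C = Q / ΔT = 6.42×10^8 J/(m²·K).
Depth D = C / (ρ c_p) = 6.42×10^8 / (1020 × 3960) = 159 m.

159 m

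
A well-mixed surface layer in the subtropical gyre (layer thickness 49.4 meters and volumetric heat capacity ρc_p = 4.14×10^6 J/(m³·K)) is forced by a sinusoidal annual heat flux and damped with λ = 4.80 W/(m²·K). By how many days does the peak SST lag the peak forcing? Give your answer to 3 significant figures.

Areal heat capacity C = ρc_p × D = 4.14×10^6 × 49.4 = 2.05×10^8 J/(m^2 K).
ω = 2π / 3.15×10^7 s = 1.99×10^-7 s⁻¹.
Phase lag φ = arctan(Cω/λ) = arctan(40.7/4.80) = 1.45 rad.
Time lag = φ / ω = 1.45 / 1.99×10^-7 = 7.30×10^6 s = 84.4 days.

84.4 days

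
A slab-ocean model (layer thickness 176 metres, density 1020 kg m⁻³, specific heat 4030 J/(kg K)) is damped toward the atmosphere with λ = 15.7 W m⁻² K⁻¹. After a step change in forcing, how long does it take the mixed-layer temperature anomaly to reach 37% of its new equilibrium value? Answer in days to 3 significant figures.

Areal heat capacity C = ρ c_p D = 1020 × 4030 × 176 = 7.23×10^8 J/(m²·K).
τ = C / λ = 7.23×10^8 / 15.7 = 4.61×10^7 s.
Fraction reached: 1 − e^(−t/τ) = 0.37 ⇒ t = −τ ln(1 − 0.37) = τ × 0.462.
t = 2.13×10^7 s = 246 days.

246 days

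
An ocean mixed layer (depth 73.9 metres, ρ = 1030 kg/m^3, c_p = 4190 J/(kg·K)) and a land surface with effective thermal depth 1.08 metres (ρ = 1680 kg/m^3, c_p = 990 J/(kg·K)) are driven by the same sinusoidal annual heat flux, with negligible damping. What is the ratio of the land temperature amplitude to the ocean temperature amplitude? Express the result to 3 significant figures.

178

C_ocean = 1030 × 4190 × 73.9 = 3.19×10^8 J/(m²·K).
C_land = 1680 × 990 × 1.08 = 1.80×10^6 J/(m²·K).
Undamped amplitude ∝ 1/C, so A_land/A_ocean = C_ocean/C_land = 178.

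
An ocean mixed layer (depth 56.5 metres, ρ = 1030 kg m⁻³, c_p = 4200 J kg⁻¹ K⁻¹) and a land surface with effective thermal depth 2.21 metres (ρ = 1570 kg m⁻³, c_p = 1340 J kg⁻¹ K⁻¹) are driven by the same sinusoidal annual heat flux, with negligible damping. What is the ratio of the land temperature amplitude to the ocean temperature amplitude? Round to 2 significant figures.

53

C_ocean = 1030 × 4200 × 56.5 = 2.44×10^8 J/(m²·K).
C_land = 1570 × 1340 × 2.21 = 4.65×10^6 J/(m²·K).
Undamped amplitude ∝ 1/C, so A_land/A_ocean = C_ocean/C_land = 52.6.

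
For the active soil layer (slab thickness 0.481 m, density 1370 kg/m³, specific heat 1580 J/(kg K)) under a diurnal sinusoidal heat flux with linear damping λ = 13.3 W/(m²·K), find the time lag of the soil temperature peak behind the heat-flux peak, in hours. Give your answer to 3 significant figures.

5.34 hours

Areal heat capacity C = ρ c_p D = 1370 × 1580 × 0.481 = 1.04×10^6 J/(m²·K).
ω = 2π / 86400 s = 7.27×10^-5 s⁻¹.
Phase lag φ = arctan(Cω/λ) = arctan(75.7/13.3) = 1.40 rad.
Time lag = φ / ω = 1.40 / 7.27×10^-5 = 19200 s = 5.34 hours.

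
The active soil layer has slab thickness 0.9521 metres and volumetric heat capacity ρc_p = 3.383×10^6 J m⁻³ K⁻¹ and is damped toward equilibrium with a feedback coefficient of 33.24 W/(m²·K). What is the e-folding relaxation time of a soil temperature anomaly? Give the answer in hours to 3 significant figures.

26.9 hours

Areal heat capacity C = ρc_p × D = 3.383×10^6 × 0.9521 = 3.22×10^6 J/(m^2 K).
Relaxation time τ = C / λ = 3.22×10^6 / 33.24 = 96900 s.
In hours: 96900 s / (3600 s/hour) = 26.9 hours.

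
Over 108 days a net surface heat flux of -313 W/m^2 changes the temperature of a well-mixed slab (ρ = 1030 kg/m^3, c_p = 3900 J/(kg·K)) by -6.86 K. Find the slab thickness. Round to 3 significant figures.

Heat input Q = F Δt = -313 × 9.33×10^6 s = -2.92×10^9 J/m².
Required areal heat capacity C = Q / ΔT = 4.26×10^8 J/(m²·K).
Depth D = C / (ρ c_p) = 4.26×10^8 / (1030 × 3900) = 106 m.

106 m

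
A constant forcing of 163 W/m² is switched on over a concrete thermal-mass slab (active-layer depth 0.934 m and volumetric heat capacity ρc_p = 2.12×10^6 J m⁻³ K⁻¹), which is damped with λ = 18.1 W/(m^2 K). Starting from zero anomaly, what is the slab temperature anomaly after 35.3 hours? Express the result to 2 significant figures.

6.2 K

Areal heat capacity C = ρc_p × D = 2.12×10^6 × 0.934 = 1.98×10^6 J/(m^2 K).
τ = C / λ = 1.98×10^6 / 18.1 = 1.09×10^5 s.
Equilibrium anomaly ΔT_eq = F / λ = 163 / 18.1 = 9.01 K.
t = 35.3 hours = 1.27×10^5 s, so t/τ = 1.16.
ΔT(t) = ΔT_eq (1 − e^(−t/τ)) = 9.01 × (1 − e^−1.16) = 6.19 K.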